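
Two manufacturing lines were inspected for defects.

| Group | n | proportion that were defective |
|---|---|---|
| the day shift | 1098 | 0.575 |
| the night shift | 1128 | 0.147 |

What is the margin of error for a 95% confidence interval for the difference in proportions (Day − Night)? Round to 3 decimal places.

0.036

Each SE is √(p̂(1−p̂)/n): √(0.5750·0.4250/1098) = 0.01492 and √(0.1470·0.8530/1128) = 0.01054.
SE(p̂₁ − p̂₂) = √(SE₁² + SE₂²) = √(0.0002226064 + 0.0001110916) = 0.01827, since the two samples are independent.
At 95% confidence z* = 1.960; margin = 1.960 × 0.01827 = 0.03581.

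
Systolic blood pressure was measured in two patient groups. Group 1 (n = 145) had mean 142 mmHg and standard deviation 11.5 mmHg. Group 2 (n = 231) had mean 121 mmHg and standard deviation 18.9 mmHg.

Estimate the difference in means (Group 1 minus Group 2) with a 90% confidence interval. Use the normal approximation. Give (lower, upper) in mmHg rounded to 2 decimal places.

(18.42, 23.58)

Standard errors of each mean: 11.5/√145 = 0.9550 and 18.9/√231 = 1.2435.
SE(x̄₁ − x̄₂) = √(0.9550² + 1.2435²) = 1.5679 for independent samples with unequal variances.
With z* = 1.645, the margin is 1.645 × 1.5679 = 2.5792.
x̄₁ − x̄₂ = 142 − 121 = 21.0000; the interval is 21.0000 ± 2.5792 = (18.42, 23.58).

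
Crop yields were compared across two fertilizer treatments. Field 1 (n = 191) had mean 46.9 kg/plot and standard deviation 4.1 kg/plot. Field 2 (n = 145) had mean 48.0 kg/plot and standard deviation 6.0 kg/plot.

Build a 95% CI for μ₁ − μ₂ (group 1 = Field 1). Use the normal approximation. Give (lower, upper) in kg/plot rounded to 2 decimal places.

SE₁ = s₁/√n₁ = 4.1/√191 = 0.2967; SE₂ = 6.0/√145 = 0.4983.
Independent samples, unequal variances: SE_diff = √(SE₁² + SE₂²) = √(0.08803089 + 0.24830289) = 0.5799.
z* = 1.960, so margin of error = 1.960 × 0.5799 = 1.1366.
Difference in means = 46.9 − 48.0 = -1.1000.
-1.1000 ± 1.1366 → (-2.24, 0.04).

(-2.24, 0.04)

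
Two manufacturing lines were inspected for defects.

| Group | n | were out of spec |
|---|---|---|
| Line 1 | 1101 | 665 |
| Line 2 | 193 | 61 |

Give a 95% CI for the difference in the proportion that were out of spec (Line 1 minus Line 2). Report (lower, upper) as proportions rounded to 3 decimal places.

First, p̂₁ = 665/1101 = 0.6040; p̂₂ = 61/193 = 0.3161.
The two standard errors are √(0.6040×0.3960/1101) = 0.01474 and √(0.3161×0.6839/193) = 0.03347.
Because the samples are independent, SE_diff = √(0.01474² + 0.03347²) = 0.03657.
Using z* = 1.960 for 95%, ME = 1.960 × 0.03657 = 0.07168.
p̂₁ − p̂₂ = 0.2879; interval 0.2879 ± 0.07168 gives (0.216, 0.360).

(0.216, 0.360)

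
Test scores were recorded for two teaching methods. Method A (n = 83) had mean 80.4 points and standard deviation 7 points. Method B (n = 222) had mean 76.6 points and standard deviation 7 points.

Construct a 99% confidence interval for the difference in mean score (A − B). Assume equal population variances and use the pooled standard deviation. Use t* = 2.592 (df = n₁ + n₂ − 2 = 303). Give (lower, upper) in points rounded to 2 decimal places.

Pooled variance s_p² = [82·7² + 221·7²] / (83+222−2) = 49.0000, so s_p = 7.0000.
SE_diff = s_p·√(1/n₁ + 1/n₂) = 7.0000·√(1/83 + 1/222) = 0.9006.
t* = 2.592; margin = 2.592 × 0.9006 = 2.3344.
Difference = 80.4 − 76.6 = 3.8000.
3.8000 ± 2.3344 → (1.47, 6.13).

(1.47, 6.13)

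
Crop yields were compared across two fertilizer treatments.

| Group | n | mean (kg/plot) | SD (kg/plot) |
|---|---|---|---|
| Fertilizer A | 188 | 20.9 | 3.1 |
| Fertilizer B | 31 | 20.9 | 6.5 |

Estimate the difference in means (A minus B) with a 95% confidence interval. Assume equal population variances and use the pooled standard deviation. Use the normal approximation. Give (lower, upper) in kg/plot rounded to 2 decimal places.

s_p = √[((n₁−1)s₁² + (n₂−1)s₂²)/(n₁+n₂−2)] = √[(187·3.1² + 30·6.5²)/217] = 3.7580.
SE = 3.7580·√(1/188 + 1/31) = 0.7285.
With z* = 1.960, margin = 1.960 × 0.7285 = 1.4279.
x̄₁ − x̄₂ = 20.9 − 20.9 = 0.0000; interval 0.0000 ± 1.4279 = (-1.43, 1.43).

(-1.43, 1.43)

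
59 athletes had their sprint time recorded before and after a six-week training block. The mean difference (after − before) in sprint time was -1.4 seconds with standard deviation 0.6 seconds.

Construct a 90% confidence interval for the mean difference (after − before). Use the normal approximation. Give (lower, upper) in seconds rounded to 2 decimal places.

Paired design: SE = s_d/√n = 0.6/√59 = 0.0781.
z* = 1.645; margin of error = 1.645 × 0.0781 = 0.1285.
-1.4 ± 0.1285 → (-1.53, -1.27).

(-1.53, -1.27)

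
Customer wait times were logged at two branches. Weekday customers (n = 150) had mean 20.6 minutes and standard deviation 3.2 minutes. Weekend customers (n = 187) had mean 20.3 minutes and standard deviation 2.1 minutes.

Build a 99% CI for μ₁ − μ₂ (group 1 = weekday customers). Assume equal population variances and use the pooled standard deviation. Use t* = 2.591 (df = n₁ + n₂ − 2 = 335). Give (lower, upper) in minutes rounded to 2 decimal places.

(-0.45, 1.05)

Pooled variance s_p² = [149·3.2² + 186·2.1²] / (150+187−2) = 7.0030, so s_p = 2.6463.
SE_diff = s_p·√(1/n₁ + 1/n₂) = 2.6463·√(1/150 + 1/187) = 0.2901.
t* = 2.591; margin = 2.591 × 0.2901 = 0.7516.
Difference = 20.6 − 20.3 = 0.3000.
0.3000 ± 0.7516 → (-0.45, 1.05).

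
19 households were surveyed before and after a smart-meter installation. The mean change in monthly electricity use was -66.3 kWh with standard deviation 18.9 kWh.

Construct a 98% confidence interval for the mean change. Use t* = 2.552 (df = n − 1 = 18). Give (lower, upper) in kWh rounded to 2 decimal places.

Paired design: SE = s_d/√n = 18.9/√19 = 4.3360.
t* = 2.552; margin of error = 2.552 × 4.3360 = 11.0655.
-66.3 ± 11.0655 → (-77.37, -55.23).

(-77.37, -55.23)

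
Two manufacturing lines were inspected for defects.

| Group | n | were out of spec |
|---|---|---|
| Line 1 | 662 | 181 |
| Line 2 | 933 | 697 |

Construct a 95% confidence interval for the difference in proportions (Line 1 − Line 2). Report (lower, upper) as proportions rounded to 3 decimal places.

(-0.518, -0.430)

First, p̂₁ = 181/662 = 0.2734; p̂₂ = 697/933 = 0.7471.
The two standard errors are √(0.2734×0.7266/662) = 0.01732 and √(0.7471×0.2529/933) = 0.01423.
Because the samples are independent, SE_diff = √(0.01732² + 0.01423²) = 0.02242.
Using z* = 1.960 for 95%, ME = 1.960 × 0.02242 = 0.04394.
p̂₁ − p̂₂ = -0.4737; interval -0.4737 ± 0.04394 gives (-0.518, -0.430).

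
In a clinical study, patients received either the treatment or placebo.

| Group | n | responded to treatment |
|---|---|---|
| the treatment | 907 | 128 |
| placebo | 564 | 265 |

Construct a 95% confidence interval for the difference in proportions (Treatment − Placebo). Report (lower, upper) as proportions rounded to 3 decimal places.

(-0.376, -0.282)

Sample proportions: 128/907 = 0.1411, 265/564 = 0.4699.
Each SE is √(p̂(1−p̂)/n): √(0.1411·0.8589/907) = 0.01156 and √(0.4699·0.5301/564) = 0.02102.
SE(p̂₁ − p̂₂) = √(SE₁² + SE₂²) = √(0.0001336336 + 0.0004418404) = 0.02399, since the two samples are independent.
At 95% confidence z* = 1.960; margin = 1.960 × 0.02399 = 0.04702.
The difference is 0.1411 − 0.4699 = -0.3288, so the interval is -0.3288 ± 0.04702 = (-0.376, -0.282).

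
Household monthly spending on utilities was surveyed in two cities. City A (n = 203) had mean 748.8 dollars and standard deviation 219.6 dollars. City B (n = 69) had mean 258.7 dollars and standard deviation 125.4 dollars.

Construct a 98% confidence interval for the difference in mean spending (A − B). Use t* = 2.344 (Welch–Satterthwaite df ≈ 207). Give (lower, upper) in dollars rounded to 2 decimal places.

(439.53, 540.67)

Per-group SEs: s₁/√n₁ = 219.6/√203 = 15.4129, s₂/√n₂ = 125.4/√69 = 15.0964.
Unpooled SE of the difference: √(237.55748641 + 227.90129296) = 21.5745.
Margin of error = t* · SE = 2.344 × 21.5745 = 50.5706.
x̄₁ − x̄₂ = 748.8 − 258.7 = 490.1000.
CI: 490.1000 ± 50.5706 = (439.53, 540.67).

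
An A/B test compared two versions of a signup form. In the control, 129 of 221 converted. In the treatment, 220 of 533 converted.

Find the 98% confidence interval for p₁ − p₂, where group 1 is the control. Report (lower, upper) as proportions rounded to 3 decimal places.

(0.079, 0.263)

First, p̂₁ = 129/221 = 0.5837; p̂₂ = 220/533 = 0.4128.
The two standard errors are √(0.5837×0.4163/221) = 0.03316 and √(0.4128×0.5872/533) = 0.02133.
Because the samples are independent, SE_diff = √(0.03316² + 0.02133²) = 0.03943.
Using z* = 2.326 for 98%, ME = 2.326 × 0.03943 = 0.09171.
p̂₁ − p̂₂ = 0.1709; interval 0.1709 ± 0.09171 gives (0.079, 0.263).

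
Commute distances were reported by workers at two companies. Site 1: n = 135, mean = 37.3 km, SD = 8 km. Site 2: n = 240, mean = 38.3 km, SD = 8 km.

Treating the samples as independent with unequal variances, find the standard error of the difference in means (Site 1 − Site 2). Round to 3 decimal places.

0.861

SE₁ = s₁/√n₁ = 8/√135 = 0.6885; SE₂ = 8/√240 = 0.5164.
Independent samples, unequal variances: SE_diff = √(SE₁² + SE₂²) = √(0.47403225 + 0.26666896) = 0.8606.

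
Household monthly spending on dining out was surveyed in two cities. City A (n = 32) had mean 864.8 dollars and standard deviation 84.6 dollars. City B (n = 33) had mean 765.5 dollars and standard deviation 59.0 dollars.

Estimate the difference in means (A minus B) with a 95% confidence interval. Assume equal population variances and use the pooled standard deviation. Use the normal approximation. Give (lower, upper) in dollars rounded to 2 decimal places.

s_p = √[((n₁−1)s₁² + (n₂−1)s₂²)/(n₁+n₂−2)] = √[(31·84.6² + 32·59.0²)/63] = 72.7317.
SE = 72.7317·√(1/32 + 1/33) = 18.0446.
With z* = 1.960, margin = 1.960 × 18.0446 = 35.3674.
x̄₁ − x̄₂ = 864.8 − 765.5 = 99.3000; interval 99.3000 ± 35.3674 = (63.93, 134.67).

(63.93, 134.67)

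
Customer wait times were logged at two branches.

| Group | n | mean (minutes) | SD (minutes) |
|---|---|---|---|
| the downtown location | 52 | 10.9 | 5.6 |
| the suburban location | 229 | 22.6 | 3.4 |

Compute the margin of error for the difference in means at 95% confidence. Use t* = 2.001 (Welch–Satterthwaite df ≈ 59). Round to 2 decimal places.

1.62

Per-group SEs: s₁/√n₁ = 5.6/√52 = 0.7766, s₂/√n₂ = 3.4/√229 = 0.2247.
Unpooled SE of the difference: √(0.60310756 + 0.05049009) = 0.8085.
Margin of error = t* · SE = 2.001 × 0.8085 = 1.6178.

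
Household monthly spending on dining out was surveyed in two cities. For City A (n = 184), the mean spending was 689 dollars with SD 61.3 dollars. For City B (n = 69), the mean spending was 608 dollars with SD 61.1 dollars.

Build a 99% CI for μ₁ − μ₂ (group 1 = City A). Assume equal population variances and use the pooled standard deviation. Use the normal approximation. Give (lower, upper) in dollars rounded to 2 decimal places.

(58.73, 103.27)

s_p = √[((n₁−1)s₁² + (n₂−1)s₂²)/(n₁+n₂−2)] = √[(183·61.3² + 68·61.1²)/251] = 61.2459.
SE = 61.2459·√(1/184 + 1/69) = 8.6458.
With z* = 2.576, margin = 2.576 × 8.6458 = 22.2716.
x̄₁ − x̄₂ = 689 − 608 = 81.0000; interval 81.0000 ± 22.2716 = (58.73, 103.27).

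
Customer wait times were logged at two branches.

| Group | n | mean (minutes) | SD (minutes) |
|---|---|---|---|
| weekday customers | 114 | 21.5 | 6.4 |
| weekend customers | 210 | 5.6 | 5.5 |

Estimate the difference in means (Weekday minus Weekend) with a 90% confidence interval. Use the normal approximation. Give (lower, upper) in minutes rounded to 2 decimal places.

Standard errors of each mean: 6.4/√114 = 0.5994 and 5.5/√210 = 0.3795.
SE(x̄₁ − x̄₂) = √(0.5994² + 0.3795²) = 0.7094 for independent samples with unequal variances.
With z* = 1.645, the margin is 1.645 × 0.7094 = 1.1670.
x̄₁ − x̄₂ = 21.5 − 5.6 = 15.9000; the interval is 15.9000 ± 1.1670 = (14.73, 17.07).

(14.73, 17.07)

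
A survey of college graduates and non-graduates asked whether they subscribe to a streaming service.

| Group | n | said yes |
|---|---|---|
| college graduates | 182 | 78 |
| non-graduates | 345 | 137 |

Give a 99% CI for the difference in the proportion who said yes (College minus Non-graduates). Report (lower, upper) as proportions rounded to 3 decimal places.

(-0.085, 0.148)

p̂₁ = 78/182 = 0.4286 and p̂₂ = 137/345 = 0.3971.
SE₁ = √(p̂₁(1−p̂₁)/n₁) = √(0.4286·0.5714/182) = 0.03668; SE₂ = √(0.3971·0.6029/345) = 0.02634.
Independent samples: SE of the difference = √(SE₁² + SE₂²) = √(0.0013454224 + 0.0006937956) = 0.04516.
z* for 99% confidence is 2.576, so the margin of error is 2.576 × 0.04516 = 0.11633.
Point estimate p̂₁ − p̂₂ = 0.4286 − 0.3971 = 0.0315.
0.0315 ± 0.11633 → (-0.085, 0.148).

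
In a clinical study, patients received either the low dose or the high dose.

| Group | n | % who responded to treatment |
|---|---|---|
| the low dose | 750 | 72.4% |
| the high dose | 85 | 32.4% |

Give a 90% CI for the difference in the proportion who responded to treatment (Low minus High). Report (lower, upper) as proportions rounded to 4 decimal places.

(0.3123, 0.4877)

SE₁ = √(p̂₁(1−p̂₁)/n₁) = √(0.7240·0.2760/750) = 0.01632; SE₂ = √(0.3240·0.6760/85) = 0.05076.
Independent samples: SE of the difference = √(SE₁² + SE₂²) = √(0.0002663424 + 0.0025765776) = 0.05332.
z* for 90% confidence is 1.645, so the margin of error is 1.645 × 0.05332 = 0.08771.
Point estimate p̂₁ − p̂₂ = 0.7240 − 0.3240 = 0.4000.
0.4000 ± 0.08771 → (0.3123, 0.4877).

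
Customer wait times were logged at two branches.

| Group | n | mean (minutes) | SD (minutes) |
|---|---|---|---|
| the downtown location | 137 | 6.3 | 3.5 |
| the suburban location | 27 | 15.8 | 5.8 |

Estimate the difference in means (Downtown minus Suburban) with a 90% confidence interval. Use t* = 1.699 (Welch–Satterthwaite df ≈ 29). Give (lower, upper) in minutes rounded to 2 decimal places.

(-11.46, -7.54)

Per-group SEs: s₁/√n₁ = 3.5/√137 = 0.2990, s₂/√n₂ = 5.8/√27 = 1.1162.
Unpooled SE of the difference: √(0.089401 + 1.24590244) = 1.1556.
Margin of error = t* · SE = 1.699 × 1.1556 = 1.9634.
x̄₁ − x̄₂ = 6.3 − 15.8 = -9.5000.
CI: -9.5000 ± 1.9634 = (-11.46, -7.54).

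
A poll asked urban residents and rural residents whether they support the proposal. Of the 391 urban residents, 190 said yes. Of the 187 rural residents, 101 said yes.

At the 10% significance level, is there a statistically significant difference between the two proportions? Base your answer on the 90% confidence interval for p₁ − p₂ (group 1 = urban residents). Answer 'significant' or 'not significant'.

First, p̂₁ = 190/391 = 0.4859; p̂₂ = 101/187 = 0.5401.
The two standard errors are √(0.4859×0.5141/391) = 0.02528 and √(0.5401×0.4599/187) = 0.03645.
Because the samples are independent, SE_diff = √(0.02528² + 0.03645²) = 0.04436.
Using z* = 1.645 for 90%, ME = 1.645 × 0.04436 = 0.07297.
p̂₁ − p̂₂ = -0.0542; interval -0.0542 ± 0.07297 gives (-0.12717, 0.01877).
The interval (-0.12717, 0.01877) contains 0, so the difference is not significant.

not significant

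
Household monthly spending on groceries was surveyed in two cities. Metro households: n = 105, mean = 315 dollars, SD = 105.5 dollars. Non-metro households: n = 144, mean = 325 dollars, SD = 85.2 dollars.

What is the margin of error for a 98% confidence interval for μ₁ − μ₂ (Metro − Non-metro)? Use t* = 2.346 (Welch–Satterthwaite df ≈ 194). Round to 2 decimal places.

29.34

Per-group SEs: s₁/√n₁ = 105.5/√105 = 10.2957, s₂/√n₂ = 85.2/√144 = 7.1000.
Unpooled SE of the difference: √(106.00143849 + 50.41) = 12.5065.
Margin of error = t* · SE = 2.346 × 12.5065 = 29.3402.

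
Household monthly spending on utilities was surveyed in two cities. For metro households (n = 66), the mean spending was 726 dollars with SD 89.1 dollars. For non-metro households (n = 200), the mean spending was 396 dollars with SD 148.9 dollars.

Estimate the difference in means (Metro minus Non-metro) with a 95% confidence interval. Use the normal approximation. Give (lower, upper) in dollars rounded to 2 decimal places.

(300.20, 359.80)

SE₁ = s₁/√n₁ = 89.1/√66 = 10.9675; SE₂ = 148.9/√200 = 10.5288.
Independent samples, unequal variances: SE_diff = √(SE₁² + SE₂²) = √(120.28605625 + 110.85562944) = 15.2033.
z* = 1.960, so margin of error = 1.960 × 15.2033 = 29.7985.
Difference in means = 726 − 396 = 330.0000.
330.0000 ± 29.7985 → (300.20, 359.80).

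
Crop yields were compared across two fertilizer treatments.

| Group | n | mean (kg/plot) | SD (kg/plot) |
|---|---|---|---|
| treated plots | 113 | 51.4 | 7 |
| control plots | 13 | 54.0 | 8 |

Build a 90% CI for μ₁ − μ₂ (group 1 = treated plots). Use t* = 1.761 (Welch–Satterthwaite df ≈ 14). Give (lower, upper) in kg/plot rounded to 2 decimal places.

(-6.68, 1.48)

SE₁ = s₁/√n₁ = 7/√113 = 0.6585; SE₂ = 8/√13 = 2.2188.
Independent samples, unequal variances: SE_diff = √(SE₁² + SE₂²) = √(0.43362225 + 4.92307344) = 2.3145.
t* = 1.761, so margin of error = 1.761 × 2.3145 = 4.0758.
Difference in means = 51.4 − 54.0 = -2.6000.
-2.6000 ± 4.0758 → (-6.68, 1.48).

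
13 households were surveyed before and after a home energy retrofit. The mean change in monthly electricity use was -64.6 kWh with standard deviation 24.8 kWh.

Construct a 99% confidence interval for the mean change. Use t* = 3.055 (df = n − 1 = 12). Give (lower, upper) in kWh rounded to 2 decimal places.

(-85.61, -43.59)

This is a matched-pairs design, so SE = s_d/√n = 24.8/√13 = 6.8783.
Margin = 3.055 × 6.8783 = 21.0132; the interval is -64.6 ± 21.0132 = (-85.61, -43.59).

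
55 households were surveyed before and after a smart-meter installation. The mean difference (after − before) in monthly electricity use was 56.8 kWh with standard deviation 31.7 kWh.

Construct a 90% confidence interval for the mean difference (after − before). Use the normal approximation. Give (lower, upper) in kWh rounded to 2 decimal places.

(49.77, 63.83)

Paired design: SE = s_d/√n = 31.7/√55 = 4.2744.
z* = 1.645; margin of error = 1.645 × 4.2744 = 7.0314.
56.8 ± 7.0314 → (49.77, 63.83).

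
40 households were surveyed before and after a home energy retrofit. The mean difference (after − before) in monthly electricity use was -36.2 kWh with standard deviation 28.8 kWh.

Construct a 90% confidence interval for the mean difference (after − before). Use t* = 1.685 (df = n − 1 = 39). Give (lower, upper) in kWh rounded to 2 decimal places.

This is a matched-pairs design, so SE = s_d/√n = 28.8/√40 = 4.5537.
Margin = 1.685 × 4.5537 = 7.6730; the interval is -36.2 ± 7.6730 = (-43.87, -28.53).

(-43.87, -28.53)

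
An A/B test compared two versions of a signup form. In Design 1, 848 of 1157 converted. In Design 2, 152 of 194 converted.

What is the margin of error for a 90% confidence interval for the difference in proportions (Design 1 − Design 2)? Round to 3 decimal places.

0.053

First, p̂₁ = 848/1157 = 0.7329; p̂₂ = 152/194 = 0.7835.
The two standard errors are √(0.7329×0.2671/1157) = 0.01301 and √(0.7835×0.2165/194) = 0.02957.
Because the samples are independent, SE_diff = √(0.01301² + 0.02957²) = 0.03231.
Using z* = 1.645 for 90%, ME = 1.645 × 0.03231 = 0.05315.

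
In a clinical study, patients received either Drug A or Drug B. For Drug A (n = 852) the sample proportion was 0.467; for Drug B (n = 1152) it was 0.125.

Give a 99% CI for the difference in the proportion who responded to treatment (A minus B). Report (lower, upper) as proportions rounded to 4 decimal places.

(0.2913, 0.3927)

Each SE is √(p̂(1−p̂)/n): √(0.4670·0.5330/852) = 0.01709 and √(0.1250·0.8750/1152) = 0.00974.
SE(p̂₁ − p̂₂) = √(SE₁² + SE₂²) = √(0.0002920681 + 0.0000948676) = 0.01967, since the two samples are independent.
At 99% confidence z* = 2.576; margin = 2.576 × 0.01967 = 0.05067.
The difference is 0.4670 − 0.1250 = 0.3420, so the interval is 0.3420 ± 0.05067 = (0.2913, 0.3927).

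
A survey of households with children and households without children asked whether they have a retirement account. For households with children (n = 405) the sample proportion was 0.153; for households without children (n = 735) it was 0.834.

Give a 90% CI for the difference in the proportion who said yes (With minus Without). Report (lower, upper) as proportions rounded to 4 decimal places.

The two standard errors are √(0.1530×0.8470/405) = 0.01789 and √(0.8340×0.1660/735) = 0.01372.
Because the samples are independent, SE_diff = √(0.01789² + 0.01372²) = 0.02255.
Using z* = 1.645 for 90%, ME = 1.645 × 0.02255 = 0.03709.
p̂₁ − p̂₂ = -0.6810; interval -0.6810 ± 0.03709 gives (-0.7181, -0.6439).

(-0.7181, -0.6439)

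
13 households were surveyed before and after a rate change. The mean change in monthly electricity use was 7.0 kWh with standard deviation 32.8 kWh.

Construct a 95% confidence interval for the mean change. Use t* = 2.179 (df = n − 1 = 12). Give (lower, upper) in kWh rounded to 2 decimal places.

(-12.82, 26.82)

This is a matched-pairs design, so SE = s_d/√n = 32.8/√13 = 9.0971.
Margin = 2.179 × 9.0971 = 19.8226; the interval is 7.0 ± 19.8226 = (-12.82, 26.82).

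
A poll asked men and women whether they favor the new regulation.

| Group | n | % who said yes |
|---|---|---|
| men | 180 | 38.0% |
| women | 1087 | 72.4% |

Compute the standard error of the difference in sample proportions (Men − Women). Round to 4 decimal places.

0.0386

SE₁ = √(p̂₁(1−p̂₁)/n₁) = √(0.3800·0.6200/180) = 0.03618; SE₂ = √(0.7240·0.2760/1087) = 0.01356.
Independent samples: SE of the difference = √(SE₁² + SE₂²) = √(0.0013089924 + 0.0001838736) = 0.03864.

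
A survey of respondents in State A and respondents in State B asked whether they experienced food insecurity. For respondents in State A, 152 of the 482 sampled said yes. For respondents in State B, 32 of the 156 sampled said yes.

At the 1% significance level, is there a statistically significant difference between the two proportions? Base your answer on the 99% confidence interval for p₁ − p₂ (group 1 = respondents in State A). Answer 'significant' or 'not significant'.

Sample proportions: 152/482 = 0.3154, 32/156 = 0.2051.
Each SE is √(p̂(1−p̂)/n): √(0.3154·0.6846/482) = 0.02117 and √(0.2051·0.7949/156) = 0.03233.
SE(p̂₁ − p̂₂) = √(SE₁² + SE₂²) = √(0.0004481689 + 0.0010452289) = 0.03864, since the two samples are independent.
At 99% confidence z* = 2.576; margin = 2.576 × 0.03864 = 0.09954.
The difference is 0.3154 − 0.2051 = 0.1103, so the interval is 0.1103 ± 0.09954 = (0.01076, 0.20984).
The interval (0.01076, 0.20984) does not contain 0, so the difference is significant.

significant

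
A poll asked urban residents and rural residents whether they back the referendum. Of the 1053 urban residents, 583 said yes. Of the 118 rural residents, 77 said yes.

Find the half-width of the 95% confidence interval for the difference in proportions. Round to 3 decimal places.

p̂₁ = 583/1053 = 0.5537 and p̂₂ = 77/118 = 0.6525.
SE₁ = √(p̂₁(1−p̂₁)/n₁) = √(0.5537·0.4463/1053) = 0.01532; SE₂ = √(0.6525·0.3475/118) = 0.04384.
Independent samples: SE of the difference = √(SE₁² + SE₂²) = √(0.0002347024 + 0.0019219456) = 0.04644.
z* for 95% confidence is 1.960, so the margin of error is 1.960 × 0.04644 = 0.09102.

0.091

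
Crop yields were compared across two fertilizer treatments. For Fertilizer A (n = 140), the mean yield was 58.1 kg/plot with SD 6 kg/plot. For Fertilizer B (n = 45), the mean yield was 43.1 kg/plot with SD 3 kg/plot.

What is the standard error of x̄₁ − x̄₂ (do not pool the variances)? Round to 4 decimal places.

0.6761

Standard errors of each mean: 6/√140 = 0.5071 and 3/√45 = 0.4472.
SE(x̄₁ − x̄₂) = √(0.5071² + 0.4472²) = 0.6761 for independent samples with unequal variances.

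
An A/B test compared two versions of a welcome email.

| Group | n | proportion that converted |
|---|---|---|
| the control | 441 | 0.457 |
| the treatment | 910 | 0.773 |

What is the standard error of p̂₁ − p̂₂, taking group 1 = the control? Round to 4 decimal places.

0.0275

SE₁ = √(p̂₁(1−p̂₁)/n₁) = √(0.4570·0.5430/441) = 0.02372; SE₂ = √(0.7730·0.2270/910) = 0.01389.
Independent samples: SE of the difference = √(SE₁² + SE₂²) = √(0.0005626384 + 0.0001929321) = 0.02749.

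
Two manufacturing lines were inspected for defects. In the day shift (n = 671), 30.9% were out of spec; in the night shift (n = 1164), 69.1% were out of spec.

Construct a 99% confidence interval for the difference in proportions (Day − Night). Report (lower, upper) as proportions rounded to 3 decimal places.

SE₁ = √(p̂₁(1−p̂₁)/n₁) = √(0.3090·0.6910/671) = 0.01784; SE₂ = √(0.6910·0.3090/1164) = 0.01354.
Independent samples: SE of the difference = √(SE₁² + SE₂²) = √(0.0003182656 + 0.0001833316) = 0.02240.
z* for 99% confidence is 2.576, so the margin of error is 2.576 × 0.02240 = 0.05770.
Point estimate p̂₁ − p̂₂ = 0.3090 − 0.6910 = -0.3820.
-0.3820 ± 0.05770 → (-0.440, -0.324).

(-0.440, -0.324)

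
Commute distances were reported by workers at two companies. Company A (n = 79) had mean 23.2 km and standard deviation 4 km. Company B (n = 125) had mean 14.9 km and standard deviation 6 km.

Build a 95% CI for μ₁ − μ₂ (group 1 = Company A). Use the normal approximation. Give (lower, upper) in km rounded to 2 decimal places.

(6.93, 9.67)

SE₁ = s₁/√n₁ = 4/√79 = 0.4500; SE₂ = 6/√125 = 0.5367.
Independent samples, unequal variances: SE_diff = √(SE₁² + SE₂²) = √(0.2025 + 0.28804689) = 0.7004.
z* = 1.960, so margin of error = 1.960 × 0.7004 = 1.3728.
Difference in means = 23.2 − 14.9 = 8.3000.
8.3000 ± 1.3728 → (6.93, 9.67).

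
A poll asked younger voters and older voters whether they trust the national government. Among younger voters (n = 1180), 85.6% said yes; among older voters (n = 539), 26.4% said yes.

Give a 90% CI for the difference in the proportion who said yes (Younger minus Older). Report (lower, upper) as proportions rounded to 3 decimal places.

SE₁ = √(p̂₁(1−p̂₁)/n₁) = √(0.8560·0.1440/1180) = 0.01022; SE₂ = √(0.2640·0.7360/539) = 0.01899.
Independent samples: SE of the difference = √(SE₁² + SE₂²) = √(0.0001044484 + 0.0003606201) = 0.02157.
z* for 90% confidence is 1.645, so the margin of error is 1.645 × 0.02157 = 0.03548.
Point estimate p̂₁ − p̂₂ = 0.8560 − 0.2640 = 0.5920.
0.5920 ± 0.03548 → (0.557, 0.627).

(0.557, 0.627)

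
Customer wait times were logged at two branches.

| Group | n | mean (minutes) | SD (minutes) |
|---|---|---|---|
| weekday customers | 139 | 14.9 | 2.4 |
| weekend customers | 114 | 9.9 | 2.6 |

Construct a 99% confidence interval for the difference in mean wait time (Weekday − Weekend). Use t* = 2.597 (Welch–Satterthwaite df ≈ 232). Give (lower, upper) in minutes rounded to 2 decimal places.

Per-group SEs: s₁/√n₁ = 2.4/√139 = 0.2036, s₂/√n₂ = 2.6/√114 = 0.2435.
Unpooled SE of the difference: √(0.04145296 + 0.05929225) = 0.3174.
Margin of error = t* · SE = 2.597 × 0.3174 = 0.8243.
x̄₁ − x̄₂ = 14.9 − 9.9 = 5.0000.
CI: 5.0000 ± 0.8243 = (4.18, 5.82).

(4.18, 5.82)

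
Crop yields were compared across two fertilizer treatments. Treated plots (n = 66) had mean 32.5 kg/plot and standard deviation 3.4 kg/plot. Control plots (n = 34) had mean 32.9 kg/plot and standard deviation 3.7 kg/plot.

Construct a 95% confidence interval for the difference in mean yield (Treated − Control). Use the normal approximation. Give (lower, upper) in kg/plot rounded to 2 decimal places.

SE₁ = s₁/√n₁ = 3.4/√66 = 0.4185; SE₂ = 3.7/√34 = 0.6345.
Independent samples, unequal variances: SE_diff = √(SE₁² + SE₂²) = √(0.17514225 + 0.40259025) = 0.7601.
z* = 1.960, so margin of error = 1.960 × 0.7601 = 1.4898.
Difference in means = 32.5 − 32.9 = -0.4000.
-0.4000 ± 1.4898 → (-1.89, 1.09).

(-1.89, 1.09)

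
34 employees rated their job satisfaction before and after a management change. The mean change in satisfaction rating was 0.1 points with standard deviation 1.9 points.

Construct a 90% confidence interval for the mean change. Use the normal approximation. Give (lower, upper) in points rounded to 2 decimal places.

(-0.44, 0.64)

Paired design: SE = s_d/√n = 1.9/√34 = 0.3258.
z* = 1.645; margin of error = 1.645 × 0.3258 = 0.5359.
0.1 ± 0.5359 → (-0.44, 0.64).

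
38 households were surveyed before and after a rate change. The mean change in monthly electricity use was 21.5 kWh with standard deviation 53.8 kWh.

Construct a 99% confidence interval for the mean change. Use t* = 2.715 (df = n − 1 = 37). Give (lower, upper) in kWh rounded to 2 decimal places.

(-2.20, 45.20)

Paired design: SE = s_d/√n = 53.8/√38 = 8.7275.
t* = 2.715; margin of error = 2.715 × 8.7275 = 23.6952.
21.5 ± 23.6952 → (-2.20, 45.20).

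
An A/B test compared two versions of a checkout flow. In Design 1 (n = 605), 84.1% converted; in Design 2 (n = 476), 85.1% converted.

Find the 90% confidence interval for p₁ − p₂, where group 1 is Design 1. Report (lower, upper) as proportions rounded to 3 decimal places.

The two standard errors are √(0.8410×0.1590/605) = 0.01487 and √(0.8510×0.1490/476) = 0.01632.
Because the samples are independent, SE_diff = √(0.01487² + 0.01632²) = 0.02208.
Using z* = 1.645 for 90%, ME = 1.645 × 0.02208 = 0.03632.
p̂₁ − p̂₂ = -0.0100; interval -0.0100 ± 0.03632 gives (-0.046, 0.026).

(-0.046, 0.026)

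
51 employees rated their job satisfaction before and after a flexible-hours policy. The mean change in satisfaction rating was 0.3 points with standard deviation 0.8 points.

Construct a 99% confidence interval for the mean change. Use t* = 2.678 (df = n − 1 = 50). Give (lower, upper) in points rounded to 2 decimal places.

(0.00, 0.60)

This is a matched-pairs design, so SE = s_d/√n = 0.8/√51 = 0.1120.
Margin = 2.678 × 0.1120 = 0.2999; the interval is 0.3 ± 0.2999 = (0.00, 0.60).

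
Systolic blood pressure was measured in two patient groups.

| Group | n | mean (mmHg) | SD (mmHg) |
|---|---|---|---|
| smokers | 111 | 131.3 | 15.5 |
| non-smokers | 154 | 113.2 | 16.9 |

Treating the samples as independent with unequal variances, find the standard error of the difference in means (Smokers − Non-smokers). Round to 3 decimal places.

2.005

Standard errors of each mean: 15.5/√111 = 1.4712 and 16.9/√154 = 1.3618.
SE(x̄₁ − x̄₂) = √(1.4712² + 1.3618²) = 2.0047 for independent samples with unequal variances.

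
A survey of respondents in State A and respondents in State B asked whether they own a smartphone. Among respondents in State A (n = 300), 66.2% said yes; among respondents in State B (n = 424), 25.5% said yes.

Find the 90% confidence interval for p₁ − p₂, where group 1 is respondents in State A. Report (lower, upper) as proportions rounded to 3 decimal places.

(0.350, 0.464)

Each SE is √(p̂(1−p̂)/n): √(0.6620·0.3380/300) = 0.02731 and √(0.2550·0.7450/424) = 0.02117.
SE(p̂₁ − p̂₂) = √(SE₁² + SE₂²) = √(0.0007458361 + 0.0004481689) = 0.03455, since the two samples are independent.
At 90% confidence z* = 1.645; margin = 1.645 × 0.03455 = 0.05683.
The difference is 0.6620 − 0.2550 = 0.4070, so the interval is 0.4070 ± 0.05683 = (0.350, 0.464).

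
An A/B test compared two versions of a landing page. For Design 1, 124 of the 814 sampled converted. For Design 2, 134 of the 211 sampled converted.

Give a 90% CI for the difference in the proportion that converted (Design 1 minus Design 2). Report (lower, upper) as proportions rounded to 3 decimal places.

(-0.541, -0.424)

First, p̂₁ = 124/814 = 0.1523; p̂₂ = 134/211 = 0.6351.
The two standard errors are √(0.1523×0.8477/814) = 0.01259 and √(0.6351×0.3649/211) = 0.03314.
Because the samples are independent, SE_diff = √(0.01259² + 0.03314²) = 0.03545.
Using z* = 1.645 for 90%, ME = 1.645 × 0.03545 = 0.05832.
p̂₁ − p̂₂ = -0.4828; interval -0.4828 ± 0.05832 gives (-0.541, -0.424).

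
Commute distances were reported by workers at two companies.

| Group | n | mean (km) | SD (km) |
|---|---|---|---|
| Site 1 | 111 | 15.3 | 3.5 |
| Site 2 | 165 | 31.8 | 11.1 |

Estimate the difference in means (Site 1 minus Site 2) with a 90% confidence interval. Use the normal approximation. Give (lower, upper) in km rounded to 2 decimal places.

Standard errors of each mean: 3.5/√111 = 0.3322 and 11.1/√165 = 0.8641.
SE(x̄₁ − x̄₂) = √(0.3322² + 0.8641²) = 0.9258 for independent samples with unequal variances.
With z* = 1.645, the margin is 1.645 × 0.9258 = 1.5229.
x̄₁ − x̄₂ = 15.3 − 31.8 = -16.5000; the interval is -16.5000 ± 1.5229 = (-18.02, -14.98).

(-18.02, -14.98)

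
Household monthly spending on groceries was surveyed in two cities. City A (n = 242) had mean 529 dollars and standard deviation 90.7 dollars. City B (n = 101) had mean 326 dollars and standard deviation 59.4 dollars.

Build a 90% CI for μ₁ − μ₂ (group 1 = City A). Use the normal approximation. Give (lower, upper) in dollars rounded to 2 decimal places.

Standard errors of each mean: 90.7/√242 = 5.8304 and 59.4/√101 = 5.9105.
SE(x̄₁ − x̄₂) = √(5.8304² + 5.9105²) = 8.3023 for independent samples with unequal variances.
With z* = 1.645, the margin is 1.645 × 8.3023 = 13.6573.
x̄₁ − x̄₂ = 529 − 326 = 203.0000; the interval is 203.0000 ± 13.6573 = (189.34, 216.66).

(189.34, 216.66)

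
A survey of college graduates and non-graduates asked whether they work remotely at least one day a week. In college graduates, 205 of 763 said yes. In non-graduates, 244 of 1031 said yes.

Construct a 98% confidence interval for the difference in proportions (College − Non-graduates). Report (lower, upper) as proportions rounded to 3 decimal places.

First, p̂₁ = 205/763 = 0.2687; p̂₂ = 244/1031 = 0.2367.
The two standard errors are √(0.2687×0.7313/763) = 0.01605 and √(0.2367×0.7633/1031) = 0.01324.
Because the samples are independent, SE_diff = √(0.01605² + 0.01324²) = 0.02081.
Using z* = 2.326 for 98%, ME = 2.326 × 0.02081 = 0.04840.
p̂₁ − p̂₂ = 0.0320; interval 0.0320 ± 0.04840 gives (-0.016, 0.080).

(-0.016, 0.080)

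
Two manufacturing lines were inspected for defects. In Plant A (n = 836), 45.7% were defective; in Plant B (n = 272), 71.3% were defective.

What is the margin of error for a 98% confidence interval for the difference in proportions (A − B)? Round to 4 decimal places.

The two standard errors are √(0.4570×0.5430/836) = 0.01723 and √(0.7130×0.2870/272) = 0.02743.
Because the samples are independent, SE_diff = √(0.01723² + 0.02743²) = 0.03239.
Using z* = 2.326 for 98%, ME = 2.326 × 0.03239 = 0.07534.

0.0753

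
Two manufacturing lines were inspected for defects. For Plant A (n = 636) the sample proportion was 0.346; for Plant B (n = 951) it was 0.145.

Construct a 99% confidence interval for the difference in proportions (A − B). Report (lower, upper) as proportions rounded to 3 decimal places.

(0.144, 0.258)

SE₁ = √(p̂₁(1−p̂₁)/n₁) = √(0.3460·0.6540/636) = 0.01886; SE₂ = √(0.1450·0.8550/951) = 0.01142.
Independent samples: SE of the difference = √(SE₁² + SE₂²) = √(0.0003556996 + 0.0001304164) = 0.02205.
z* for 99% confidence is 2.576, so the margin of error is 2.576 × 0.02205 = 0.05680.
Point estimate p̂₁ − p̂₂ = 0.3460 − 0.1450 = 0.2010.
0.2010 ± 0.05680 → (0.144, 0.258).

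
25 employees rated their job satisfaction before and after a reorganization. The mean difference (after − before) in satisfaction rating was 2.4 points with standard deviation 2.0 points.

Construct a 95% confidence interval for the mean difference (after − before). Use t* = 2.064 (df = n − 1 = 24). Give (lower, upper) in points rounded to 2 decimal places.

Paired design: SE = s_d/√n = 2.0/√25 = 0.4000.
t* = 2.064; margin of error = 2.064 × 0.4000 = 0.8256.
2.4 ± 0.8256 → (1.57, 3.23).

(1.57, 3.23)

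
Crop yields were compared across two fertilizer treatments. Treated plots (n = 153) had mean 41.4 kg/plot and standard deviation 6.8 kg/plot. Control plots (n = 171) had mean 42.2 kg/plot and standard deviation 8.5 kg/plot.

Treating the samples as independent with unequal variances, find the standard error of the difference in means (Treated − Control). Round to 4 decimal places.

0.8513

SE₁ = s₁/√n₁ = 6.8/√153 = 0.5497; SE₂ = 8.5/√171 = 0.6500.
Independent samples, unequal variances: SE_diff = √(SE₁² + SE₂²) = √(0.30217009 + 0.4225) = 0.8513.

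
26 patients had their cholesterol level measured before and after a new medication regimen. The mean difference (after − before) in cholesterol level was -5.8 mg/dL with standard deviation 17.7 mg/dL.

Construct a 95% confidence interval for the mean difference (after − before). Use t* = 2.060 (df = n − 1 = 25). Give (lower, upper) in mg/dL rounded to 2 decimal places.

(-12.95, 1.35)

This is a matched-pairs design, so SE = s_d/√n = 17.7/√26 = 3.4713.
Margin = 2.060 × 3.4713 = 7.1509; the interval is -5.8 ± 7.1509 = (-12.95, 1.35).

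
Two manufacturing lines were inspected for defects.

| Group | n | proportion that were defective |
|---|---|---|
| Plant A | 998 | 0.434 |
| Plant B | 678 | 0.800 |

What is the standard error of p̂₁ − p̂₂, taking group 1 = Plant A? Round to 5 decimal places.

Each SE is √(p̂(1−p̂)/n): √(0.4340·0.5660/998) = 0.01569 and √(0.8000·0.2000/678) = 0.01536.
SE(p̂₁ − p̂₂) = √(SE₁² + SE₂²) = √(0.0002461761 + 0.0002359296) = 0.02196, since the two samples are independent.

0.02196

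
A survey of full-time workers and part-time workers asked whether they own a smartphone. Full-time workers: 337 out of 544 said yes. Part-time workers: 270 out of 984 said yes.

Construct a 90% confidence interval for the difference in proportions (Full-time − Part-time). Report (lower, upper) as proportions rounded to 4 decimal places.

First, p̂₁ = 337/544 = 0.6195; p̂₂ = 270/984 = 0.2744.
The two standard errors are √(0.6195×0.3805/544) = 0.02082 and √(0.2744×0.7256/984) = 0.01422.
Because the samples are independent, SE_diff = √(0.02082² + 0.01422²) = 0.02521.
Using z* = 1.645 for 90%, ME = 1.645 × 0.02521 = 0.04147.
p̂₁ − p̂₂ = 0.3451; interval 0.3451 ± 0.04147 gives (0.3036, 0.3866).

(0.3036, 0.3866)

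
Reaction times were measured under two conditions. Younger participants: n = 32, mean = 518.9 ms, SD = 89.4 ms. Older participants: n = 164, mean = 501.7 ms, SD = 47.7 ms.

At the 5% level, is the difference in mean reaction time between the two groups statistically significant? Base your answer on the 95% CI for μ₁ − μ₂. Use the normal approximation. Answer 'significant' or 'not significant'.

not significant

Per-group SEs: s₁/√n₁ = 89.4/√32 = 15.8038, s₂/√n₂ = 47.7/√164 = 3.7247.
Unpooled SE of the difference: √(249.76009444 + 13.87339009) = 16.2368.
Margin of error = z* · SE = 1.960 × 16.2368 = 31.8241.
x̄₁ − x̄₂ = 518.9 − 501.7 = 17.2000.
CI: 17.2000 ± 31.8241 = (-14.6241, 49.0241).
The interval (-14.6241, 49.0241) contains 0, so the difference is not significant.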